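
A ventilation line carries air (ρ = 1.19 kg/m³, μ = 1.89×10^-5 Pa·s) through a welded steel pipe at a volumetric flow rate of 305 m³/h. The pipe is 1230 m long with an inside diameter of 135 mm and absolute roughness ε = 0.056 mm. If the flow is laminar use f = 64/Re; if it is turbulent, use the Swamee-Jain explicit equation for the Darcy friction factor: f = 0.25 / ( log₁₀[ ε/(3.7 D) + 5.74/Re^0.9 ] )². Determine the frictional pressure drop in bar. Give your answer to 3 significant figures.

ΔP ≈ 0.0424 bar

Q = 305 m³/h = 305/3600 = 0.08472 m³/s.
Cross-sectional area A = πD²/4 = π(0.135)²/4 = 0.01431 m²; mean velocity V = Q/A = 0.08472/0.01431 = 5.919 m/s.
Reynolds number Re = ρVD/μ = 1.19 · 5.919 · 0.135 / 1.89e-05 = 5.031e+04.
Re > 4000 → turbulent. Relative roughness ε/D = 5.6e-05/0.135 = 0.000415. Swamee-Jain: f = 0.25/(log₁₀[0.000415/3.7 + 5.74/5.031e+04^0.9])² = 0.25/(log₁₀[0.000112 + 0.000337])² = 0.25/(-3.348)² = 0.02231.
Darcy-Weisbach: ΔP = f(L/D)(ρV²/2) = 0.02231·(1230/0.135)·(1.19·5.919²/2) = 0.02231·9111·20.84 = 4236 Pa.
ΔP = 4236 Pa = 0.0424 bar.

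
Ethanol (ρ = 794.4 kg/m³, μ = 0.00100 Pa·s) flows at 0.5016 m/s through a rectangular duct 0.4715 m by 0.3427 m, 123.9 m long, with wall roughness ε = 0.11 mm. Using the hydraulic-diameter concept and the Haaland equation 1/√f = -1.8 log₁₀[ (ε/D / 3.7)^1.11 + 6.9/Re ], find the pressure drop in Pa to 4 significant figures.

ΔP ≈ 557.7 Pa

Hydraulic diameter D_h = 4A/P = 4·(0.4715·0.3427)/(2·(0.4715+0.3427)) = 0.6463/1.628 = 0.3969 m.
Re = ρVD_h/μ = 794.4·0.5016·0.3969/0.001 = 1.582e+05.
ε/D_h = 0.00011/0.3969 = 0.000277; Haaland gives 1/√f = -1.8 log₁₀[2.63e-05+4.36e-05] = 7.479, so f = 0.01788.
ΔP = f(L/D_h)(ρV²/2) = 0.01788·123.9/0.3969·99.94 = 557.7 Pa.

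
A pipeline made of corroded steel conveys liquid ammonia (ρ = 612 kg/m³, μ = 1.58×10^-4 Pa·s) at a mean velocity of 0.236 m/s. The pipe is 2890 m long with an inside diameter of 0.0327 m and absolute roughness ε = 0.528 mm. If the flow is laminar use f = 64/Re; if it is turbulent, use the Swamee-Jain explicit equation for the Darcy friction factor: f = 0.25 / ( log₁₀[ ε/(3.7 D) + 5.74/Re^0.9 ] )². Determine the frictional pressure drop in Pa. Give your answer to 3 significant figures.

Reynolds number Re = ρVD/μ = 612 · 0.236 · 0.0327 / 0.000158 = 2.989e+04.
Re > 4000 → turbulent. Relative roughness ε/D = 0.000528/0.0327 = 0.0161. Swamee-Jain: f = 0.25/(log₁₀[0.0161/3.7 + 5.74/2.989e+04^0.9])² = 0.25/(log₁₀[0.00436 + 0.000538])² = 0.25/(-2.31)² = 0.04687.
Darcy-Weisbach: ΔP = f(L/D)(ρV²/2) = 0.04687·(2890/0.0327)·(612·0.236²/2) = 0.04687·8.838e+04·17.04 = 7.059e+04 Pa.

ΔP ≈ 70600 Pa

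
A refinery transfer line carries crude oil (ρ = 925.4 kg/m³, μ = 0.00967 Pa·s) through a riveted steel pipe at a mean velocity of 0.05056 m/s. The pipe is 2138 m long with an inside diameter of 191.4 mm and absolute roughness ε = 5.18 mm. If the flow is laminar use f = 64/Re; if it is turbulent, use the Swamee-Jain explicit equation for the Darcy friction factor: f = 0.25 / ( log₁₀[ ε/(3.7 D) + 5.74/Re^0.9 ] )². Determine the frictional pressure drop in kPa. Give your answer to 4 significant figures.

ΔP ≈ 0.9131 kPa

Reynolds number Re = ρVD/μ = 925.4 · 0.05056 · 0.1914 / 0.00967 = 926.1.
Re < 2300 → laminar flow, so f = 64/Re = 64/926.1 = 0.06911 (the turbulent correlation is not needed).
Darcy-Weisbach: ΔP = f(L/D)(ρV²/2) = 0.06911·(2138/0.1914)·(925.4·0.05056²/2) = 0.06911·1.117e+04·1.183 = 913.1 Pa.
ΔP = 913.1 Pa = 0.9131 kPa.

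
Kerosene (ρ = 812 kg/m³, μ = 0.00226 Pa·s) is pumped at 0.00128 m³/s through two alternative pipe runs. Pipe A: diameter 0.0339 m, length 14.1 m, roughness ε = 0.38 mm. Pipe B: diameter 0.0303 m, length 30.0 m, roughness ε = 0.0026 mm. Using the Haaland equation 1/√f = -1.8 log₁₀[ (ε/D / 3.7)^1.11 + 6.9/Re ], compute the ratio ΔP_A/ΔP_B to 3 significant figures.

Pipe A: V = Q/A = 0.00128/0.0009026 = 1.418 m/s; Re = 1.727e+04; ε/D = 0.0112; Haaland → f = 0.04237; ΔP_A = f(L/D)(ρV²/2) = 1.439e+04 Pa.
Pipe B: V = Q/A = 0.00128/0.0007211 = 1.775 m/s; Re = 1.933e+04; ε/D = 8.58e-05; Haaland → f = 0.0261; ΔP_B = f(L/D)(ρV²/2) = 3.306e+04 Pa.
ΔP_A/ΔP_B = 1.439e+04/3.306e+04 = 0.435.

ΔP_A/ΔP_B ≈ 0.435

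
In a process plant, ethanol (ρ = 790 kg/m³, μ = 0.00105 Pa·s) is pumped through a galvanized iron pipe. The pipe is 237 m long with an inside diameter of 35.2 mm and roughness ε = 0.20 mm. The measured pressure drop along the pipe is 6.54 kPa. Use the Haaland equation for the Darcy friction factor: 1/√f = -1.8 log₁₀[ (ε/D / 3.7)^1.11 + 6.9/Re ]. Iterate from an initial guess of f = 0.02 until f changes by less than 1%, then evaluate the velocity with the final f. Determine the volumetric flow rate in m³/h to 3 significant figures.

Q ≈ 0.857 m³/h

Rearranging Darcy-Weisbach: V = √(2·ΔP·D/(f·L·ρ)). With ε/D = 0.0002/0.0352 = 0.00568, iterate starting from f = 0.02:
  f = 0.02 → V = √(2·6540·0.0352/(0.02·237·790)) = 0.3506 m/s; Re = ρVD/μ = 9287; f → 0.03867
  f = 0.03867 → V = 0.2522 m/s; Re = 6678; f → 0.04087
  f = 0.04087 → V = 0.2453 m/s; Re = 6496; f → 0.04108
Converged (Δf/f < 1%). With the final f = 0.04108: V = √(2·6540·0.0352/(0.04108·237·790)) = 0.2447 m/s.
Q = V·A = 0.2447·(π/4·0.0352²) = 0.0002381 m³/s = 0.857 m³/h.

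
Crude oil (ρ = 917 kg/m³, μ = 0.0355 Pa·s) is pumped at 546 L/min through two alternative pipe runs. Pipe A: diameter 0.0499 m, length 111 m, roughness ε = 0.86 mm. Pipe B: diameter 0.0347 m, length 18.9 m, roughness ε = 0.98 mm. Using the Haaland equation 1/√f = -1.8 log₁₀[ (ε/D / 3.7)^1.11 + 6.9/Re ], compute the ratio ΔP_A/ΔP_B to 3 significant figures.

Pipe A: V = Q/A = 0.0091/0.001956 = 4.653 m/s; Re = 5998; ε/D = 0.0172; Haaland → f = 0.05235; ΔP_A = f(L/D)(ρV²/2) = 1.156e+06 Pa.
Pipe B: V = Q/A = 0.0091/0.0009457 = 9.623 m/s; Re = 8625; ε/D = 0.0282; Haaland → f = 0.05944; ΔP_B = f(L/D)(ρV²/2) = 1.375e+06 Pa.
ΔP_A/ΔP_B = 1.156e+06/1.375e+06 = 0.841.

ΔP_A/ΔP_B ≈ 0.841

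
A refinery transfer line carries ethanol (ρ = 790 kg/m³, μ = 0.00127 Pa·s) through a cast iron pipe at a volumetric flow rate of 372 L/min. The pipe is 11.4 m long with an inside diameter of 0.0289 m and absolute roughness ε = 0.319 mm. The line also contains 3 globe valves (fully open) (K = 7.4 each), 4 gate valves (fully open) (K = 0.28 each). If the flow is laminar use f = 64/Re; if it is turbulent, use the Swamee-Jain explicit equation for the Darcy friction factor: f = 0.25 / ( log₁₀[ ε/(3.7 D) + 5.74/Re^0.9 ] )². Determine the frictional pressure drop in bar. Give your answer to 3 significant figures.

Q = 372 L/min = 372/60000 = 0.0062 m³/s.
Cross-sectional area A = πD²/4 = π(0.0289)²/4 = 0.000656 m²; mean velocity V = Q/A = 0.0062/0.000656 = 9.452 m/s.
Reynolds number Re = ρVD/μ = 790 · 9.452 · 0.0289 / 0.00127 = 1.699e+05.
Re > 4000 → turbulent. Relative roughness ε/D = 0.000319/0.0289 = 0.011. Swamee-Jain: f = 0.25/(log₁₀[0.011/3.7 + 5.74/1.699e+05^0.9])² = 0.25/(log₁₀[0.00298 + 0.000113])² = 0.25/(-2.509)² = 0.03971.
Total minor-loss coefficient ΣK = 3·7.4 + 4·0.28 = 23.3.
ΔP = [f·L/D + ΣK]·(ρV²/2) = [0.03971·11.4/0.0289 + 23.3]·(790·9.452²/2) = [15.66 + 23.3]·3.529e+04 = 1.376e+06 Pa.
ΔP = 1.376e+06 Pa = 13.8 bar.

ΔP ≈ 13.8 bar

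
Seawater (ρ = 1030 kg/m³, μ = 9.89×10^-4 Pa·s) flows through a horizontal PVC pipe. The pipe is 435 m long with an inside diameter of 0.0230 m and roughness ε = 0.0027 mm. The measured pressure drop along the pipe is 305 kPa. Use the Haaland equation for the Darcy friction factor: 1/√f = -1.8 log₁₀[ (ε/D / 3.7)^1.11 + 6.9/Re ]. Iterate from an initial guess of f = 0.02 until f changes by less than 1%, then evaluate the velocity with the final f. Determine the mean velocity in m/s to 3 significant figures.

V ≈ 1.14 m/s

Rearranging Darcy-Weisbach: V = √(2·ΔP·D/(f·L·ρ)). With ε/D = 2.7e-06/0.023 = 0.000117, iterate starting from f = 0.02:
  f = 0.02 → V = √(2·3.05e+05·0.023/(0.02·435·1030)) = 1.251 m/s; Re = ρVD/μ = 2.997e+04; f → 0.02356
  f = 0.02356 → V = 1.153 m/s; Re = 2.761e+04; f → 0.02402
  f = 0.02402 → V = 1.142 m/s; Re = 2.735e+04; f → 0.02407
Converged (Δf/f < 1%). With the final f = 0.02407: V = √(2·3.05e+05·0.023/(0.02407·435·1030)) = 1.141 m/s.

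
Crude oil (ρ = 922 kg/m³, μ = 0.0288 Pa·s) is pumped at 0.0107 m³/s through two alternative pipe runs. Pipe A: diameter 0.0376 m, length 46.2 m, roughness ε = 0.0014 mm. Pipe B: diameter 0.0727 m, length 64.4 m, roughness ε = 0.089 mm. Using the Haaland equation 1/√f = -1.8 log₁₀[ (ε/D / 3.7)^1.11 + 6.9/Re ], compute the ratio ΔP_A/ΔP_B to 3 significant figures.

Pipe A: V = Q/A = 0.0107/0.00111 = 9.636 m/s; Re = 1.16e+04; ε/D = 3.72e-05; Haaland → f = 0.0297; ΔP_A = f(L/D)(ρV²/2) = 1.562e+06 Pa.
Pipe B: V = Q/A = 0.0107/0.004151 = 2.578 m/s; Re = 5999; ε/D = 0.00122; Haaland → f = 0.03694; ΔP_B = f(L/D)(ρV²/2) = 1.002e+05 Pa.
ΔP_A/ΔP_B = 1.562e+06/1.002e+05 = 15.6.

ΔP_A/ΔP_B ≈ 15.6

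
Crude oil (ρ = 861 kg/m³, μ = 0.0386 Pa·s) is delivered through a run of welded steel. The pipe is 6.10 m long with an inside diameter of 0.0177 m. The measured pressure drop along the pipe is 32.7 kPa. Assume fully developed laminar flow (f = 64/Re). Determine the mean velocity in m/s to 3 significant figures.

V ≈ 1.36 m/s

For laminar flow, f = 64/Re with Re = ρVD/μ, so Darcy-Weisbach reduces to ΔP = 32μLV/D². Solving for V: V = ΔP·D²/(32μL) = 3.27e+04·(0.0177)²/(32·0.0386·6.1) = 1.36 m/s.
Check: Re = ρVD/μ = 861·1.36·0.0177/0.0386 = 536.8 < 2300, so the laminar assumption holds.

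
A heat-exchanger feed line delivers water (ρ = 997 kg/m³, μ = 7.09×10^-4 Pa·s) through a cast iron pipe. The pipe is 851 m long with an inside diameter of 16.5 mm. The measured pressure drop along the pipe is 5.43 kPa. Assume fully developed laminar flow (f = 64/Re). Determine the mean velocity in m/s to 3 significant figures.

V ≈ 0.0766 m/s

For laminar flow, f = 64/Re with Re = ρVD/μ, so Darcy-Weisbach reduces to ΔP = 32μLV/D². Solving for V: V = ΔP·D²/(32μL) = 5430·(0.0165)²/(32·0.000709·851) = 0.07657 m/s.
Check: Re = ρVD/μ = 997·0.07657·0.0165/0.000709 = 1777 < 2300, so the laminar assumption holds.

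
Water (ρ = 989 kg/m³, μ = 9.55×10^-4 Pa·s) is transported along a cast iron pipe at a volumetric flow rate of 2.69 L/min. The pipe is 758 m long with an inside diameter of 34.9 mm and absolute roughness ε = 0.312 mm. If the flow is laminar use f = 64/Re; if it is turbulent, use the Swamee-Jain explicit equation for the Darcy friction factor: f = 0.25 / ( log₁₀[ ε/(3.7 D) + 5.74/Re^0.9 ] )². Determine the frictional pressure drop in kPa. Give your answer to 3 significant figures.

ΔP ≈ 0.891 kPa

Q = 2.69 L/min = 2.69/60000 = 4.483e-05 m³/s.
Cross-sectional area A = πD²/4 = π(0.0349)²/4 = 0.0009566 m²; mean velocity V = Q/A = 4.483e-05/0.0009566 = 0.04687 m/s.
Reynolds number Re = ρVD/μ = 989 · 0.04687 · 0.0349 / 0.000955 = 1694.
Re < 2300 → laminar flow, so f = 64/Re = 64/1694 = 0.03778 (the turbulent correlation is not needed).
Darcy-Weisbach: ΔP = f(L/D)(ρV²/2) = 0.03778·(758/0.0349)·(989·0.04687²/2) = 0.03778·2.172e+04·1.086 = 891.3 Pa.
ΔP = 891.3 Pa = 0.891 kPa.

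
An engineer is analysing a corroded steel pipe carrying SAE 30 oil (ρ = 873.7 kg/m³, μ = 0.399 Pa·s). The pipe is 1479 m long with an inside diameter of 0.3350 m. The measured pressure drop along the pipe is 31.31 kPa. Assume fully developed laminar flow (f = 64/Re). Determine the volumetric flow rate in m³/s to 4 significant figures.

For laminar flow, f = 64/Re with Re = ρVD/μ, so Darcy-Weisbach reduces to ΔP = 32μLV/D². Solving for V: V = ΔP·D²/(32μL) = 3.131e+04·(0.335)²/(32·0.399·1479) = 0.1861 m/s.
Check: Re = ρVD/μ = 873.7·0.1861·0.335/0.399 = 136.5 < 2300, so the laminar assumption holds.
Q = V·A = 0.1861·(π/4·0.335²) = 0.0164 m³/s = 0.01640 m³/s.

Q ≈ 0.01640 m³/s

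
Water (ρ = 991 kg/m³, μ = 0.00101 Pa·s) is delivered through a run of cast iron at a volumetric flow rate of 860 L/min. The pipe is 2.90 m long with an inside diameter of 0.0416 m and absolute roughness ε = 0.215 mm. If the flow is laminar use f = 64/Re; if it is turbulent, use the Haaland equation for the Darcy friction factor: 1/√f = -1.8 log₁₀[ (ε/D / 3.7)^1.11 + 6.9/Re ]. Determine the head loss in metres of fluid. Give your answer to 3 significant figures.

Q = 860 L/min = 860/60000 = 0.01433 m³/s.
Cross-sectional area A = πD²/4 = π(0.0416)²/4 = 0.001359 m²; mean velocity V = Q/A = 0.01433/0.001359 = 10.55 m/s.
Reynolds number Re = ρVD/μ = 991 · 10.55 · 0.0416 / 0.00101 = 4.304e+05.
Re > 4000 → turbulent. Relative roughness ε/D = 0.000215/0.0416 = 0.00517. Haaland: 1/√f = -1.8 log₁₀[(0.00517/3.7)^1.11 + 6.9/4.304e+05] = -1.8 log₁₀[0.000678 + 1.6e-05] = 5.686, so f = 0.03093.
Darcy-Weisbach: ΔP = f(L/D)(ρV²/2) = 0.03093·(2.9/0.0416)·(991·10.55²/2) = 0.03093·69.71·5.51e+04 = 1.188e+05 Pa.
Head loss h_f = ΔP/(ρg) = 1.188e+05/(991·9.81) = 12.2 m.

h_f ≈ 12.2 m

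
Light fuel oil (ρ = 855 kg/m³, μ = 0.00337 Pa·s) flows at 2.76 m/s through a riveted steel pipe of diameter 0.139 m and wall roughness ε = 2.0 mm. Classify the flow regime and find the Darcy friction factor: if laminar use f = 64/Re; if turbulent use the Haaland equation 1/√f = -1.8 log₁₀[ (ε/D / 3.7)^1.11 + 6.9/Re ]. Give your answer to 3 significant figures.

Re = ρVD/μ = 855·2.76·0.139/0.00337 = 9.733e+04.
Re > 4000 → turbulent. ε/D = 0.002/0.139 = 0.0144; Haaland: 1/√f = -1.8 log₁₀[0.00211 + 7.09e-05] = 4.79, so f = 0.04359.

f ≈ 0.0436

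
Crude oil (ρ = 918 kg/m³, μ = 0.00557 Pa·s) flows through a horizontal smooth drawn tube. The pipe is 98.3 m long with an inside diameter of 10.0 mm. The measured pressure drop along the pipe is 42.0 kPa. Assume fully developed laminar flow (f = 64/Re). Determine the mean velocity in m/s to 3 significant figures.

For laminar flow, f = 64/Re with Re = ρVD/μ, so Darcy-Weisbach reduces to ΔP = 32μLV/D². Solving for V: V = ΔP·D²/(32μL) = 4.2e+04·(0.01)²/(32·0.00557·98.3) = 0.2397 m/s.
Check: Re = ρVD/μ = 918·0.2397·0.01/0.00557 = 395.1 < 2300, so the laminar assumption holds.

V ≈ 0.240 m/s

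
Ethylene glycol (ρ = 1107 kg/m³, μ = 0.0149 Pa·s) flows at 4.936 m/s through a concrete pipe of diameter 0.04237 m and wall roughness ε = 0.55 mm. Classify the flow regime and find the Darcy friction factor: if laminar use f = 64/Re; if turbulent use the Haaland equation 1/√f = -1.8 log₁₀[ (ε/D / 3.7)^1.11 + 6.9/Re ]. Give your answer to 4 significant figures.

f ≈ 0.04452

Re = ρVD/μ = 1107·4.936·0.04237/0.0149 = 1.554e+04.
Re > 4000 → turbulent. ε/D = 0.00055/0.04237 = 0.013; Haaland: 1/√f = -1.8 log₁₀[0.00188 + 0.000444] = 4.739, so f = 0.04452.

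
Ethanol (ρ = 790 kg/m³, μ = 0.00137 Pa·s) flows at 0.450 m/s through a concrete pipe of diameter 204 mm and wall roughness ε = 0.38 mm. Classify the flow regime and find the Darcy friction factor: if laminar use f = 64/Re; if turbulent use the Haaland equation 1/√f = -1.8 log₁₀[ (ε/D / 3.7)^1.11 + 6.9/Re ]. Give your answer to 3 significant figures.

Re = ρVD/μ = 790·0.45·0.204/0.00137 = 5.294e+04.
Re > 4000 → turbulent. ε/D = 0.00038/0.204 = 0.00186; Haaland: 1/√f = -1.8 log₁₀[0.000218 + 0.00013] = 6.224, so f = 0.02582.

f ≈ 0.0258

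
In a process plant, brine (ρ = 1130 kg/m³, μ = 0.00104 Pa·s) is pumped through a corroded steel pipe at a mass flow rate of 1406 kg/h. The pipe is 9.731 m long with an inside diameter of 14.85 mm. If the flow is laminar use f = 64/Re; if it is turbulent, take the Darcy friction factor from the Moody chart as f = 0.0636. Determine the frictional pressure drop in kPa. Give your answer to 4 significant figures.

ṁ = 1406 kg/h = 1406/3600 = 0.3906 kg/s.
A = πD²/4 = π(0.01485)²/4 = 0.0001732 m²; mean velocity V = ṁ/(ρA) = 0.3906/(1130 · 0.0001732) = 1.996 m/s.
Reynolds number Re = ρVD/μ = 1130 · 1.996 · 0.01485 / 0.00104 = 3.22e+04.
Re > 4000 → turbulent; use the Moody-chart value f = 0.0636.
Darcy-Weisbach: ΔP = f(L/D)(ρV²/2) = 0.0636·(9.731/0.01485)·(1130·1.996²/2) = 0.0636·655.3·2250 = 9.377e+04 Pa.
ΔP = 9.377e+04 Pa = 93.77 kPa.

ΔP ≈ 93.77 kPa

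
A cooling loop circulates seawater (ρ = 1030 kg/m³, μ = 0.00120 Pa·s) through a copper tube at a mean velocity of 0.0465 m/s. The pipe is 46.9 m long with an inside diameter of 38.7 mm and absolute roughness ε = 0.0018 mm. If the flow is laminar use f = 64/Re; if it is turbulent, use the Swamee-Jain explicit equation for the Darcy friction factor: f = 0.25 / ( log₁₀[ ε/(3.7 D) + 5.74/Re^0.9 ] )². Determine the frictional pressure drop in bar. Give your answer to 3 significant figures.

ΔP ≈ 5.59×10^-4 bar

Reynolds number Re = ρVD/μ = 1030 · 0.0465 · 0.0387 / 0.0012 = 1545.
Re < 2300 → laminar flow, so f = 64/Re = 64/1545 = 0.04143 (the turbulent correlation is not needed).
Darcy-Weisbach: ΔP = f(L/D)(ρV²/2) = 0.04143·(46.9/0.0387)·(1030·0.0465²/2) = 0.04143·1212·1.114 = 55.92 Pa.
ΔP = 55.92 Pa = 5.59×10^-4 bar.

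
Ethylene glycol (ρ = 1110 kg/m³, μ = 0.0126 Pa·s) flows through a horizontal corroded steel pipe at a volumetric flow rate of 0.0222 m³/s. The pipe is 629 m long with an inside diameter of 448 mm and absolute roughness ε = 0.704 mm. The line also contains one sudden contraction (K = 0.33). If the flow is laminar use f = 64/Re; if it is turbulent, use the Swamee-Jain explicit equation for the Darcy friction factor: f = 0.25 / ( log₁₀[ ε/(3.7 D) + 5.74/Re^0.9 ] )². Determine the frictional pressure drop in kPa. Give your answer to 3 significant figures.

ΔP ≈ 0.602 kPa

Cross-sectional area A = πD²/4 = π(0.448)²/4 = 0.1576 m²; mean velocity V = Q/A = 0.0222/0.1576 = 0.1408 m/s.
Reynolds number Re = ρVD/μ = 1110 · 0.1408 · 0.448 / 0.0126 = 5558.
Re > 4000 → turbulent. Relative roughness ε/D = 0.000704/0.448 = 0.00157. Swamee-Jain: f = 0.25/(log₁₀[0.00157/3.7 + 5.74/5558^0.9])² = 0.25/(log₁₀[0.000425 + 0.00245])² = 0.25/(-2.542)² = 0.03869.
Total minor-loss coefficient ΣK = 1·0.33 = 0.33.
ΔP = [f·L/D + ΣK]·(ρV²/2) = [0.03869·629/0.448 + 0.33]·(1110·0.1408²/2) = [54.32 + 0.33]·11.01 = 601.6 Pa.
ΔP = 601.6 Pa = 0.602 kPa.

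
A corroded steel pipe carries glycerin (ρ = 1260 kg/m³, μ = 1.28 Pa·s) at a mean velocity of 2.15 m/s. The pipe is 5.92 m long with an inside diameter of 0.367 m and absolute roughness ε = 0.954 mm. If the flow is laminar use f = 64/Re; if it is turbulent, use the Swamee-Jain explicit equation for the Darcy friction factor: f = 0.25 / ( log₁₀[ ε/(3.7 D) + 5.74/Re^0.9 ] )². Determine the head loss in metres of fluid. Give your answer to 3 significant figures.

Reynolds number Re = ρVD/μ = 1260 · 2.15 · 0.367 / 1.28 = 776.7.
Re < 2300 → laminar flow, so f = 64/Re = 64/776.7 = 0.0824 (the turbulent correlation is not needed).
Darcy-Weisbach: ΔP = f(L/D)(ρV²/2) = 0.0824·(5.92/0.367)·(1260·2.15²/2) = 0.0824·16.13·2912 = 3871 Pa.
Head loss h_f = ΔP/(ρg) = 3871/(1260·9.81) = 0.313 m.

h_f ≈ 0.313 m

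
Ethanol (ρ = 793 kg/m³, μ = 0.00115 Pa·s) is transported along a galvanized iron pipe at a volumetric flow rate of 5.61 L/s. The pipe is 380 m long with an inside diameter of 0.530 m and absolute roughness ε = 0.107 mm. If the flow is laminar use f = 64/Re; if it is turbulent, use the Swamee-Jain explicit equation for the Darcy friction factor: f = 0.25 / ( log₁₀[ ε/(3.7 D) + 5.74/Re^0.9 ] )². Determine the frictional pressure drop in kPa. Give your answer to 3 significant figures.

Q = 5.61 L/s = 5.61/1000 = 0.00561 m³/s.
Cross-sectional area A = πD²/4 = π(0.53)²/4 = 0.2206 m²; mean velocity V = Q/A = 0.00561/0.2206 = 0.02543 m/s.
Reynolds number Re = ρVD/μ = 793 · 0.02543 · 0.53 / 0.00115 = 9293.
Re > 4000 → turbulent. Relative roughness ε/D = 0.000107/0.53 = 0.000202. Swamee-Jain: f = 0.25/(log₁₀[0.000202/3.7 + 5.74/9293^0.9])² = 0.25/(log₁₀[5.46e-05 + 0.00154])² = 0.25/(-2.797)² = 0.03195.
Darcy-Weisbach: ΔP = f(L/D)(ρV²/2) = 0.03195·(380/0.53)·(793·0.02543²/2) = 0.03195·717·0.2564 = 5.873 Pa.
ΔP = 5.873 Pa = 0.00587 kPa.

ΔP ≈ 0.00587 kPa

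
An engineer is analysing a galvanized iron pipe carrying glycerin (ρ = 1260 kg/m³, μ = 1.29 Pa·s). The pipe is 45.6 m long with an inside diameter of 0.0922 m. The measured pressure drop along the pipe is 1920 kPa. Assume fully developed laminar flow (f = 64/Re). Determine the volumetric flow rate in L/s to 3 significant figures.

Q ≈ 57.9 L/s

For laminar flow, f = 64/Re with Re = ρVD/μ, so Darcy-Weisbach reduces to ΔP = 32μLV/D². Solving for V: V = ΔP·D²/(32μL) = 1.92e+06·(0.0922)²/(32·1.29·45.6) = 8.671 m/s.
Check: Re = ρVD/μ = 1260·8.671·0.0922/1.29 = 780.9 < 2300, so the laminar assumption holds.
Q = V·A = 8.671·(π/4·0.0922²) = 0.05789 m³/s = 57.9 L/s.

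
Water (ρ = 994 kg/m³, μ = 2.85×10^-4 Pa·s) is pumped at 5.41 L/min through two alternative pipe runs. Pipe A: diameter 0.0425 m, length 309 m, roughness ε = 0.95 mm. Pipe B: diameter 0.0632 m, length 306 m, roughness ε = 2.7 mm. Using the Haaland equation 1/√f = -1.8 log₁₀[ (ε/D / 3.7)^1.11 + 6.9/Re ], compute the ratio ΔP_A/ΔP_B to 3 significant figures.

Pipe A: V = Q/A = 9.017e-05/0.001419 = 0.06356 m/s; Re = 9421; ε/D = 0.0224; Haaland → f = 0.05452; ΔP_A = f(L/D)(ρV²/2) = 795.9 Pa.
Pipe B: V = Q/A = 9.017e-05/0.003137 = 0.02874 m/s; Re = 6335; ε/D = 0.0427; Haaland → f = 0.07076; ΔP_B = f(L/D)(ρV²/2) = 140.7 Pa.
ΔP_A/ΔP_B = 795.9/140.7 = 5.66.

ΔP_A/ΔP_B ≈ 5.66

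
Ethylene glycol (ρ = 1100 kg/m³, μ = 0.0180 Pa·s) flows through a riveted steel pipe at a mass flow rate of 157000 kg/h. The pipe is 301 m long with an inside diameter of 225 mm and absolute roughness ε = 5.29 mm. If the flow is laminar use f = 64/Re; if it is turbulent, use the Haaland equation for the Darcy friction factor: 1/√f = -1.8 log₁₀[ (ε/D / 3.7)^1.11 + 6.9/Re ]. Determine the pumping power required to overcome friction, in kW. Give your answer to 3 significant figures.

P ≈ 1.58 kW

ṁ = 157000 kg/h = 157000/3600 = 43.61 kg/s.
A = πD²/4 = π(0.225)²/4 = 0.03976 m²; mean velocity V = ṁ/(ρA) = 43.61/(1100 · 0.03976) = 0.9971 m/s.
Reynolds number Re = ρVD/μ = 1100 · 0.9971 · 0.225 / 0.018 = 1.371e+04.
Re > 4000 → turbulent. Relative roughness ε/D = 0.00529/0.225 = 0.0235. Haaland: 1/√f = -1.8 log₁₀[(0.0235/3.7)^1.11 + 6.9/1.371e+04] = -1.8 log₁₀[0.00364 + 0.000503] = 4.288, so f = 0.05438.
Darcy-Weisbach: ΔP = f(L/D)(ρV²/2) = 0.05438·(301/0.225)·(1100·0.9971²/2) = 0.05438·1338·546.8 = 3.978e+04 Pa.
Q = ṁ/ρ = 43.61/1100 = 0.03965 m³/s.
Pumping power P = QΔP = 0.03965·3.978e+04 = 1577 W = 1.58 kW.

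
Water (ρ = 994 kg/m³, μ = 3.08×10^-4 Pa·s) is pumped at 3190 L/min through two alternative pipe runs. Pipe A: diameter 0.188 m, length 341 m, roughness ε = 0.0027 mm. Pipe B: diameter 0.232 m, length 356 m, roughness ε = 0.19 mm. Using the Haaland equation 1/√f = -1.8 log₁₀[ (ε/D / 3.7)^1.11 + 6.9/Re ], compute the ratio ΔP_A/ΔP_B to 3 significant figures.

Pipe A: V = Q/A = 0.05317/0.02776 = 1.915 m/s; Re = 1.162e+06; ε/D = 1.44e-05; Haaland → f = 0.01159; ΔP_A = f(L/D)(ρV²/2) = 3.834e+04 Pa.
Pipe B: V = Q/A = 0.05317/0.04227 = 1.258 m/s; Re = 9.417e+05; ε/D = 0.000819; Haaland → f = 0.01908; ΔP_B = f(L/D)(ρV²/2) = 2.301e+04 Pa.
ΔP_A/ΔP_B = 3.834e+04/2.301e+04 = 1.67.

ΔP_A/ΔP_B ≈ 1.67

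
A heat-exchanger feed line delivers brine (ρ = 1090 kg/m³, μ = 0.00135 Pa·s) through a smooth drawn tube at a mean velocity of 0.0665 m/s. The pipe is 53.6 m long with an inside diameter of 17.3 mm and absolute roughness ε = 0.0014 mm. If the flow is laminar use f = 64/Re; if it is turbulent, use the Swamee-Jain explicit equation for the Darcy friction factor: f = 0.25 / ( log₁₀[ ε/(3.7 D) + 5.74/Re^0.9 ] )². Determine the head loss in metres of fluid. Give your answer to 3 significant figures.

h_f ≈ 0.0481 m

Reynolds number Re = ρVD/μ = 1090 · 0.0665 · 0.0173 / 0.00135 = 928.9.
Re < 2300 → laminar flow, so f = 64/Re = 64/928.9 = 0.0689 (the turbulent correlation is not needed).
Darcy-Weisbach: ΔP = f(L/D)(ρV²/2) = 0.0689·(53.6/0.0173)·(1090·0.0665²/2) = 0.0689·3098·2.41 = 514.5 Pa.
Head loss h_f = ΔP/(ρg) = 514.5/(1090·9.81) = 0.0481 m.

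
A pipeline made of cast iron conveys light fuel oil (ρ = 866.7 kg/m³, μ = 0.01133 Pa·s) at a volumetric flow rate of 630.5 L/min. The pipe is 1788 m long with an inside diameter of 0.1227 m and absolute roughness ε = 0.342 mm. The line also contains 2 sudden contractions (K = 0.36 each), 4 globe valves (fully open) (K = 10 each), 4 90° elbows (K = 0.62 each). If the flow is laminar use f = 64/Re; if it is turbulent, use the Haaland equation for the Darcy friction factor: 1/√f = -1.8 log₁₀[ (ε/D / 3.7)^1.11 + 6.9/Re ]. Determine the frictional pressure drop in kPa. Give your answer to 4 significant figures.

ΔP ≈ 193.8 kPa

Q = 630.5 L/min = 630.5/60000 = 0.01051 m³/s.
Cross-sectional area A = πD²/4 = π(0.1227)²/4 = 0.01182 m²; mean velocity V = Q/A = 0.01051/0.01182 = 0.8887 m/s.
Reynolds number Re = ρVD/μ = 866.7 · 0.8887 · 0.1227 / 0.0113 = 8341.
Re > 4000 → turbulent. Relative roughness ε/D = 0.000342/0.1227 = 0.00279. Haaland: 1/√f = -1.8 log₁₀[(0.00279/3.7)^1.11 + 6.9/8341] = -1.8 log₁₀[0.000342 + 0.000827] = 5.278, so f = 0.0359.
Total minor-loss coefficient ΣK = 2·0.36 + 4·10 + 4·0.62 = 43.2.
ΔP = [f·L/D + ΣK]·(ρV²/2) = [0.0359·1788/0.1227 + 43.2]·(866.7·0.8887²/2) = [523.1 + 43.2]·342.3 = 1.938e+05 Pa.
ΔP = 1.938e+05 Pa = 193.8 kPa.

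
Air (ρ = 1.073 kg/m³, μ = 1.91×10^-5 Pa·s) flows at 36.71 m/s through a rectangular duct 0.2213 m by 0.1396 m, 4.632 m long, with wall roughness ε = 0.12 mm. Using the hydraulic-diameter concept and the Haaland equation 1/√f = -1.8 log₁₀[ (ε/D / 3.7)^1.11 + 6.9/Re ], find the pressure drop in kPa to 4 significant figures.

ΔP ≈ 0.3717 kPa

Hydraulic diameter D_h = 4A/P = 4·(0.2213·0.1396)/(2·(0.2213+0.1396)) = 0.1236/0.7218 = 0.1712 m.
Re = ρVD_h/μ = 1.073·36.71·0.1712/1.91e-05 = 3.531e+05.
ε/D_h = 0.00012/0.1712 = 0.000701; Haaland gives 1/√f = -1.8 log₁₀[7.38e-05+1.95e-05] = 7.254, so f = 0.019.
ΔP = f(L/D_h)(ρV²/2) = 0.019·4.632/0.1712·723 = 371.7 Pa.
ΔP = 0.3717 kPa.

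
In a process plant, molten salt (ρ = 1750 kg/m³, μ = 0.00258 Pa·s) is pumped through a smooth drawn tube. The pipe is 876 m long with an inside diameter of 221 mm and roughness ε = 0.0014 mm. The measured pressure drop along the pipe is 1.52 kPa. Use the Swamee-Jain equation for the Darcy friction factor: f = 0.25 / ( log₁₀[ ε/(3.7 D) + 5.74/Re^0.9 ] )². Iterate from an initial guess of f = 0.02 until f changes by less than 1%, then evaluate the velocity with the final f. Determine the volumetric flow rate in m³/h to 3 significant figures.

Rearranging Darcy-Weisbach: V = √(2·ΔP·D/(f·L·ρ)). With ε/D = 1.4e-06/0.221 = 6.33e-06, iterate starting from f = 0.02:
  f = 0.02 → V = √(2·1520·0.221/(0.02·876·1750)) = 0.148 m/s; Re = ρVD/μ = 2.219e+04; f → 0.02517
  f = 0.02517 → V = 0.132 m/s; Re = 1.978e+04; f → 0.0259
  f = 0.0259 → V = 0.1301 m/s; Re = 1.95e+04; f → 0.026
Converged (Δf/f < 1%). With the final f = 0.026: V = √(2·1520·0.221/(0.026·876·1750)) = 0.1298 m/s.
Q = V·A = 0.1298·(π/4·0.221²) = 0.004981 m³/s = 17.9 m³/h.

Q ≈ 17.9 m³/h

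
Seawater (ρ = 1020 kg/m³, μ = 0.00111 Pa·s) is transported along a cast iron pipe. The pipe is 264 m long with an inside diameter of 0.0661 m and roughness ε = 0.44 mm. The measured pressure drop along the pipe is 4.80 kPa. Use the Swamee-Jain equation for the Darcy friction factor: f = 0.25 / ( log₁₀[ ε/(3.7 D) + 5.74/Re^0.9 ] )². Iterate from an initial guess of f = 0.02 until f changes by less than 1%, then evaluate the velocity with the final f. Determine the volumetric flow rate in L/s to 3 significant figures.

Q ≈ 0.851 L/s

Rearranging Darcy-Weisbach: V = √(2·ΔP·D/(f·L·ρ)). With ε/D = 0.00044/0.0661 = 0.00666, iterate starting from f = 0.02:
  f = 0.02 → V = √(2·4800·0.0661/(0.02·264·1020)) = 0.3433 m/s; Re = ρVD/μ = 2.085e+04; f → 0.03714
  f = 0.03714 → V = 0.2519 m/s; Re = 1.53e+04; f → 0.03828
  f = 0.03828 → V = 0.2481 m/s; Re = 1.507e+04; f → 0.03834
Converged (Δf/f < 1%). With the final f = 0.03834: V = √(2·4800·0.0661/(0.03834·264·1020)) = 0.2479 m/s.
Q = V·A = 0.2479·(π/4·0.0661²) = 0.0008507 m³/s = 0.851 L/s.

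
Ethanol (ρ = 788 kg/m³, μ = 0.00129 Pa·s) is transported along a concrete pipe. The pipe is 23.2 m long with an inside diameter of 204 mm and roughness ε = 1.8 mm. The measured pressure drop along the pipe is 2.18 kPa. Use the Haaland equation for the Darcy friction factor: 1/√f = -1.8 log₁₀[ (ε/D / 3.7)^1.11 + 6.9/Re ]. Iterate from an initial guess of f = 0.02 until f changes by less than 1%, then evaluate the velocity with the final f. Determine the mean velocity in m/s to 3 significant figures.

V ≈ 1.15 m/s

Rearranging Darcy-Weisbach: V = √(2·ΔP·D/(f·L·ρ)). With ε/D = 0.0018/0.204 = 0.00882, iterate starting from f = 0.02:
  f = 0.02 → V = √(2·2180·0.204/(0.02·23.2·788)) = 1.56 m/s; Re = ρVD/μ = 1.944e+05; f → 0.03673
  f = 0.03673 → V = 1.151 m/s; Re = 1.434e+05; f → 0.03684
Converged (Δf/f < 1%). With the final f = 0.03684: V = √(2·2180·0.204/(0.03684·23.2·788)) = 1.149 m/s.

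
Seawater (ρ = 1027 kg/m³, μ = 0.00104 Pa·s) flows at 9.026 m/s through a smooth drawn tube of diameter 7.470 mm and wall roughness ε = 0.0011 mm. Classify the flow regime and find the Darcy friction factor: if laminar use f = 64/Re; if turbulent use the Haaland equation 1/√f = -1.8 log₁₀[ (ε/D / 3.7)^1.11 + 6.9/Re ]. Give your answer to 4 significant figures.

Re = ρVD/μ = 1027·9.026·0.00747/0.00104 = 6.658e+04.
Re > 4000 → turbulent. ε/D = 1.1e-06/0.00747 = 0.000147; Haaland: 1/√f = -1.8 log₁₀[1.31e-05 + 0.000104] = 7.079, so f = 0.01995.

f ≈ 0.01995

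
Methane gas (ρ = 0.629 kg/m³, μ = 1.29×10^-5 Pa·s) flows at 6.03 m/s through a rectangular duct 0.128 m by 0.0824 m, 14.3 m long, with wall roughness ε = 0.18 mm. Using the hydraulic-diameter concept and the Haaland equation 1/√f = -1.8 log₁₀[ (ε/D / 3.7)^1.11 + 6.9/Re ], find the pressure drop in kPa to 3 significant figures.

Hydraulic diameter D_h = 4A/P = 4·(0.128·0.0824)/(2·(0.128+0.0824)) = 0.04219/0.4208 = 0.1003 m.
Re = ρVD_h/μ = 0.629·6.03·0.1003/1.29e-05 = 2.948e+04.
ε/D_h = 0.00018/0.1003 = 0.0018; Haaland gives 1/√f = -1.8 log₁₀[0.00021+0.000234] = 6.035, so f = 0.02745.
ΔP = f(L/D_h)(ρV²/2) = 0.02745·14.3/0.1003·11.44 = 44.78 Pa.
ΔP = 0.0448 kPa.

ΔP ≈ 0.0448 kPa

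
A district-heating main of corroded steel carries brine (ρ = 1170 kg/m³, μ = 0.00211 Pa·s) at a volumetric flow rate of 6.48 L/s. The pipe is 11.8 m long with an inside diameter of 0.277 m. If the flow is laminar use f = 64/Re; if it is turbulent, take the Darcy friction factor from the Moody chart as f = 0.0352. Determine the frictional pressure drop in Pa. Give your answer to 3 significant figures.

Q = 6.48 L/s = 6.48/1000 = 0.00648 m³/s.
Cross-sectional area A = πD²/4 = π(0.277)²/4 = 0.06026 m²; mean velocity V = Q/A = 0.00648/0.06026 = 0.1075 m/s.
Reynolds number Re = ρVD/μ = 1170 · 0.1075 · 0.277 / 0.00211 = 1.652e+04.
Re > 4000 → turbulent; use the Moody-chart value f = 0.0352.
Darcy-Weisbach: ΔP = f(L/D)(ρV²/2) = 0.0352·(11.8/0.277)·(1170·0.1075²/2) = 0.0352·42.6·6.764 = 10.14 Pa.

ΔP ≈ 10.1 Pa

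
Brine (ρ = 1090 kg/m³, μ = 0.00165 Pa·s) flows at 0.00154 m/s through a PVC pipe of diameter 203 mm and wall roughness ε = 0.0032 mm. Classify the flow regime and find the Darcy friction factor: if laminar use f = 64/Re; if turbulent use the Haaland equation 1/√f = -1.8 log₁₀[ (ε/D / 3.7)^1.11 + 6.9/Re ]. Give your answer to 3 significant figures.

Re = ρVD/μ = 1090·0.00154·0.203/0.00165 = 206.5.
Re < 2300 → laminar, so f = 64/Re = 0.3099 (roughness is irrelevant in laminar flow).

f ≈ 0.310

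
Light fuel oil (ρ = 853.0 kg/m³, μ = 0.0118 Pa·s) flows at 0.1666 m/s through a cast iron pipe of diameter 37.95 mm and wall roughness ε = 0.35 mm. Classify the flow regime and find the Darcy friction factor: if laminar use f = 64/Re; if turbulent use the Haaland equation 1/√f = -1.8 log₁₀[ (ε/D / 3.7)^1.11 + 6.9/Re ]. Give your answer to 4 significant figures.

Re = ρVD/μ = 853·0.1666·0.03795/0.0118 = 457.
Re < 2300 → laminar, so f = 64/Re = 0.14 (roughness is irrelevant in laminar flow).

f ≈ 0.1400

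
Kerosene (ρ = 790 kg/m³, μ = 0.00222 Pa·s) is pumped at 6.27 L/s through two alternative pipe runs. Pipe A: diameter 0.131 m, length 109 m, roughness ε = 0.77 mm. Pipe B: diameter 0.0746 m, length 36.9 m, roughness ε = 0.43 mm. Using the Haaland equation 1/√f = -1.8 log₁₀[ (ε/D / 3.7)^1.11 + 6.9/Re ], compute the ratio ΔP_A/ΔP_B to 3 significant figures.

ΔP_A/ΔP_B ≈ 0.185

Pipe A: V = Q/A = 0.00627/0.01348 = 0.4652 m/s; Re = 2.169e+04; ε/D = 0.00588; Haaland → f = 0.03526; ΔP_A = f(L/D)(ρV²/2) = 2508 Pa.
Pipe B: V = Q/A = 0.00627/0.004371 = 1.434 m/s; Re = 3.808e+04; ε/D = 0.00576; Haaland → f = 0.03375; ΔP_B = f(L/D)(ρV²/2) = 1.357e+04 Pa.
ΔP_A/ΔP_B = 2508/1.357e+04 = 0.185.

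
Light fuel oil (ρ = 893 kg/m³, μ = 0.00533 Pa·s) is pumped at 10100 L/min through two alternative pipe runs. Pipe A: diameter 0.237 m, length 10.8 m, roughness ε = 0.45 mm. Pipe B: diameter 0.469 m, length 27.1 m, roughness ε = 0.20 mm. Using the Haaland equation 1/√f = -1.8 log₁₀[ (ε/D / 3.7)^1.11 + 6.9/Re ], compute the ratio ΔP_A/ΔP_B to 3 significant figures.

Pipe A: V = Q/A = 0.1683/0.04412 = 3.816 m/s; Re = 1.515e+05; ε/D = 0.0019; Haaland → f = 0.0242; ΔP_A = f(L/D)(ρV²/2) = 7171 Pa.
Pipe B: V = Q/A = 0.1683/0.1728 = 0.9744 m/s; Re = 7.657e+04; ε/D = 0.000426; Haaland → f = 0.02053; ΔP_B = f(L/D)(ρV²/2) = 502.9 Pa.
ΔP_A/ΔP_B = 7171/502.9 = 14.3.

ΔP_A/ΔP_B ≈ 14.3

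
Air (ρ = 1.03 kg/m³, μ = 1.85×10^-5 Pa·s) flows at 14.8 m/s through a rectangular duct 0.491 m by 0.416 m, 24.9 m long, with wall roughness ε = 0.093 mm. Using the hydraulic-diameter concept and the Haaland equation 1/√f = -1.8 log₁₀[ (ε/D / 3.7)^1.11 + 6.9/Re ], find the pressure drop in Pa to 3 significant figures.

Hydraulic diameter D_h = 4A/P = 4·(0.491·0.416)/(2·(0.491+0.416)) = 0.817/1.814 = 0.4504 m.
Re = ρVD_h/μ = 1.03·14.8·0.4504/1.85e-05 = 3.711e+05.
ε/D_h = 9.3e-05/0.4504 = 0.000206; Haaland gives 1/√f = -1.8 log₁₀[1.9e-05+1.86e-05] = 7.965, so f = 0.01576.
ΔP = f(L/D_h)(ρV²/2) = 0.01576·24.9/0.4504·112.8 = 98.31 Pa.

ΔP ≈ 98.3 Pa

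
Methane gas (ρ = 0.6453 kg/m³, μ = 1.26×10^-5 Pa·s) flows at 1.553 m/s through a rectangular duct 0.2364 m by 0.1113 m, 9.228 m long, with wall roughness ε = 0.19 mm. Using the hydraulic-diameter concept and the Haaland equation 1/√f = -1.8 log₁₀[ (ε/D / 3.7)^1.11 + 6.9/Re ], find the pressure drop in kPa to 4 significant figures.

Hydraulic diameter D_h = 4A/P = 4·(0.2364·0.1113)/(2·(0.2364+0.1113)) = 0.1052/0.6954 = 0.1513 m.
Re = ρVD_h/μ = 0.6453·1.553·0.1513/1.26e-05 = 1.204e+04.
ε/D_h = 0.00019/0.1513 = 0.00126; Haaland gives 1/√f = -1.8 log₁₀[0.000141+0.000573] = 5.663, so f = 0.03118.
ΔP = f(L/D_h)(ρV²/2) = 0.03118·9.228/0.1513·0.7782 = 1.479 Pa.
ΔP = 0.001479 kPa.

ΔP ≈ 0.001479 kPa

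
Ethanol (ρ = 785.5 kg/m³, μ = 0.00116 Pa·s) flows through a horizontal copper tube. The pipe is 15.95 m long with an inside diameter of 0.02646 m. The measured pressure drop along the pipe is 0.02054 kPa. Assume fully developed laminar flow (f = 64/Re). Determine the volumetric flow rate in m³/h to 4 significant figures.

For laminar flow, f = 64/Re with Re = ρVD/μ, so Darcy-Weisbach reduces to ΔP = 32μLV/D². Solving for V: V = ΔP·D²/(32μL) = 20.54·(0.02646)²/(32·0.00116·15.95) = 0.02429 m/s.
Check: Re = ρVD/μ = 785.5·0.02429·0.02646/0.00116 = 435.2 < 2300, so the laminar assumption holds.
Q = V·A = 0.02429·(π/4·0.02646²) = 1.336e-05 m³/s = 0.04808 m³/h.

Q ≈ 0.04808 m³/h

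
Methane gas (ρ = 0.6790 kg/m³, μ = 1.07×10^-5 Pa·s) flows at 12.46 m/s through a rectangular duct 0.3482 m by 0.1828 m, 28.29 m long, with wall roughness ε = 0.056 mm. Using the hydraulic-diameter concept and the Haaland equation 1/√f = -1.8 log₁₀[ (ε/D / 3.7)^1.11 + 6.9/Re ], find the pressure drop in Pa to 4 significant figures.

ΔP ≈ 107.0 Pa

Hydraulic diameter D_h = 4A/P = 4·(0.3482·0.1828)/(2·(0.3482+0.1828)) = 0.2546/1.062 = 0.2397 m.
Re = ρVD_h/μ = 0.679·12.46·0.2397/1.07e-05 = 1.896e+05.
ε/D_h = 5.6e-05/0.2397 = 0.000234; Haaland gives 1/√f = -1.8 log₁₀[2.18e-05+3.64e-05] = 7.623, so f = 0.01721.
ΔP = f(L/D_h)(ρV²/2) = 0.01721·28.29/0.2397·52.71 = 107 Pa.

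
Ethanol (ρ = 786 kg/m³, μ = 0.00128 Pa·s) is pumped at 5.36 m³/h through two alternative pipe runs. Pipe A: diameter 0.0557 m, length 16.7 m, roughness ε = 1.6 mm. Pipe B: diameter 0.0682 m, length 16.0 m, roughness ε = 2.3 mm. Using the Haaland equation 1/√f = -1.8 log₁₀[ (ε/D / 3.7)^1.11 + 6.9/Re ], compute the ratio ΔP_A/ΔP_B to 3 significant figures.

ΔP_A/ΔP_B ≈ 2.68

Pipe A: V = Q/A = 0.001489/0.002437 = 0.611 m/s; Re = 2.09e+04; ε/D = 0.0287; Haaland → f = 0.05776; ΔP_A = f(L/D)(ρV²/2) = 2541 Pa.
Pipe B: V = Q/A = 0.001489/0.003653 = 0.4076 m/s; Re = 1.707e+04; ε/D = 0.0337; Haaland → f = 0.06187; ΔP_B = f(L/D)(ρV²/2) = 947.6 Pa.
ΔP_A/ΔP_B = 2541/947.6 = 2.68.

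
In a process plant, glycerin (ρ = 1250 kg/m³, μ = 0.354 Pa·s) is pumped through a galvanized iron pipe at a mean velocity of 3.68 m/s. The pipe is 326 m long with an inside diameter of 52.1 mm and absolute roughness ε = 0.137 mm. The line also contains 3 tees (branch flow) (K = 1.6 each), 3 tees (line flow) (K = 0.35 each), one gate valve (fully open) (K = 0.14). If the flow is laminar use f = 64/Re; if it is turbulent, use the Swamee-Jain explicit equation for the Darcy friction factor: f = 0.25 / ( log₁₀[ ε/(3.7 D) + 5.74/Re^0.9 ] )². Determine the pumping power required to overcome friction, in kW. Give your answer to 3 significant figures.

P ≈ 39.7 kW

Reynolds number Re = ρVD/μ = 1250 · 3.68 · 0.0521 / 0.354 = 677.
Re < 2300 → laminar flow, so f = 64/Re = 64/677 = 0.09453 (the turbulent correlation is not needed).
Total minor-loss coefficient ΣK = 3·1.6 + 3·0.35 + 1·0.14 = 5.99.
ΔP = [f·L/D + ΣK]·(ρV²/2) = [0.09453·326/0.0521 + 5.99]·(1250·3.68²/2) = [591.5 + 5.99]·8464 = 5.057e+06 Pa.
Q = V·A = 3.68·0.002132 = 0.007845 m³/s.
Pumping power P = QΔP = 0.007845·5.057e+06 = 39680 W = 39.7 kW.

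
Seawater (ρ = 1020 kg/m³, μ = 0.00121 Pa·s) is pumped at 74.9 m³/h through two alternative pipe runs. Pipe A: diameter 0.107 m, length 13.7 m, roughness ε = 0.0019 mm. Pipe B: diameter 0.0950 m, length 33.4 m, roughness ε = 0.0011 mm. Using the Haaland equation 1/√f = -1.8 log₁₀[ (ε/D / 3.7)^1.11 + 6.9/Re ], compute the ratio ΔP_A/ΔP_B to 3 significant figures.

ΔP_A/ΔP_B ≈ 0.232

Pipe A: V = Q/A = 0.02081/0.008992 = 2.314 m/s; Re = 2.087e+05; ε/D = 1.78e-05; Haaland → f = 0.01548; ΔP_A = f(L/D)(ρV²/2) = 5413 Pa.
Pipe B: V = Q/A = 0.02081/0.007088 = 2.935 m/s; Re = 2.351e+05; ε/D = 1.16e-05; Haaland → f = 0.0151; ΔP_B = f(L/D)(ρV²/2) = 2.333e+04 Pa.
ΔP_A/ΔP_B = 5413/2.333e+04 = 0.232.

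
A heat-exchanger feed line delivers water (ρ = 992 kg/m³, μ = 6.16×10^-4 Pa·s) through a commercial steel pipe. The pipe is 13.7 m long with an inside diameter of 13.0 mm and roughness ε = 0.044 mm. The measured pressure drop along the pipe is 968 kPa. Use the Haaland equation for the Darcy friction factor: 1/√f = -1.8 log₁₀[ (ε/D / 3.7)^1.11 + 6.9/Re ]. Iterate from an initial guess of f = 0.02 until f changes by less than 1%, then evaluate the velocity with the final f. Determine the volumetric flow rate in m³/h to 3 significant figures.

Q ≈ 3.90 m³/h

Rearranging Darcy-Weisbach: V = √(2·ΔP·D/(f·L·ρ)). With ε/D = 4.4e-05/0.013 = 0.00338, iterate starting from f = 0.02:
  f = 0.02 → V = √(2·9.68e+05·0.013/(0.02·13.7·992)) = 9.623 m/s; Re = ρVD/μ = 2.015e+05; f → 0.02768
  f = 0.02768 → V = 8.179 m/s; Re = 1.712e+05; f → 0.02778
Converged (Δf/f < 1%). With the final f = 0.02778: V = √(2·9.68e+05·0.013/(0.02778·13.7·992)) = 8.165 m/s.
Q = V·A = 8.165·(π/4·0.013²) = 0.001084 m³/s = 3.90 m³/h.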